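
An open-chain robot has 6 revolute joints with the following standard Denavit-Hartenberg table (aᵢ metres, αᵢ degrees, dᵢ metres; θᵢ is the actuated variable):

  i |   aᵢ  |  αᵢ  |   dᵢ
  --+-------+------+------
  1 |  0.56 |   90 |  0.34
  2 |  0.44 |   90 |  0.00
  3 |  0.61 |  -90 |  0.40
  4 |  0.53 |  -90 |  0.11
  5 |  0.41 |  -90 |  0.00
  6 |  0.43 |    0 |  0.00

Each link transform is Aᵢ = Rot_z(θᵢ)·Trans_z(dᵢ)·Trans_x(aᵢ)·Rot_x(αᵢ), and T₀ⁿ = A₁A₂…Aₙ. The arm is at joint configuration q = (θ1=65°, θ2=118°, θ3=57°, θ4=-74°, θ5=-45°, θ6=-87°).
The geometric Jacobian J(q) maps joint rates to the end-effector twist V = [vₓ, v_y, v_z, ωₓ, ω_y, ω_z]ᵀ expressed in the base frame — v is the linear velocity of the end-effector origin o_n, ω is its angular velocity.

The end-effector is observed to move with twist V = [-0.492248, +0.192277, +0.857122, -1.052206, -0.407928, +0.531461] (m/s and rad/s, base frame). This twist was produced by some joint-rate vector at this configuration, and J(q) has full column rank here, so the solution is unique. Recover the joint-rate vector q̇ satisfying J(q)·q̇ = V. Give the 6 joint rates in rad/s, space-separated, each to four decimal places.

-0.1480 0.1700 -0.8550 -0.9770 -0.3780 0.5160

o_n = [1.6458, 0.5067, 1.5326]
J₁: ẑ×o_n = [-0.5067, 1.6458, 0.0000], ω = ẑ
J2: z=[0.9063, -0.4226, 0.0000] o=[0.2367, 0.5075, 0.3400] → [-0.5040, -1.0809, 0.5948, 0.9063, -0.4226, 0.0000]
J3: z=[0.3731, 0.8002, 0.4695] o=[0.1494, 0.3203, 0.7285] → [0.5560, 0.4025, -1.1279, 0.3731, 0.8002, 0.4695]
J4: z=[0.6600, 0.1267, -0.7405] o=[0.6964, 0.2828, 1.2096] → [0.2067, -0.9163, 0.0275, 0.6600, 0.1267, -0.7405]
J5: z=[0.5239, -0.7840, 0.3329] o=[1.0543, 0.6188, 1.4376] → [-0.0372, 0.1471, 0.4050, 0.5239, -0.7840, 0.3329]
J6: z=[-0.0860, 0.3401, 0.9364] o=[1.4018, 0.8317, 1.3922] → [0.3521, 0.2406, -0.0551, -0.0860, 0.3401, 0.9364]
q̇ = J⁺·V = [-0.1480, 0.1700, -0.8550, -0.9770, -0.3780, 0.5160]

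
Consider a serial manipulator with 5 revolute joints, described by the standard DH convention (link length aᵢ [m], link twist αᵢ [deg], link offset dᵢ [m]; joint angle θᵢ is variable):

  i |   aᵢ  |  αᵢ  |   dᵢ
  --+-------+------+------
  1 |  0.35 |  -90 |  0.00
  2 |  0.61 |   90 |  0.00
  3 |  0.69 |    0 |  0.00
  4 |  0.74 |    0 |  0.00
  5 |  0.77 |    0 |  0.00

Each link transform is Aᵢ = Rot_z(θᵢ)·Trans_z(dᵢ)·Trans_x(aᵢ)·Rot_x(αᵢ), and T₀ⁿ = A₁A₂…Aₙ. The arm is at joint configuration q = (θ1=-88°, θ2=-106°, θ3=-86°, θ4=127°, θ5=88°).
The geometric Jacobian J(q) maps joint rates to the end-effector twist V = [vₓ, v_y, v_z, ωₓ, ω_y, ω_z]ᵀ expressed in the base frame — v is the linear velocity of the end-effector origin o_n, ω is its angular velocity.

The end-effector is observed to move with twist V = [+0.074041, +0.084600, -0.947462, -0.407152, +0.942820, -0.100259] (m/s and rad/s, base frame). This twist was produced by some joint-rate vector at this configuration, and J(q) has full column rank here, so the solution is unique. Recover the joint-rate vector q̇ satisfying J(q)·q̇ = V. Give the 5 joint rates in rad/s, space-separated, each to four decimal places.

0.1740 -0.3740 0.2080 0.7290 0.0580

o_n = [0.4005, -0.1343, 0.7037]
J₁: ẑ×o_n = [0.1343, 0.4005, -0.0000], ω = ẑ
J2: z=[0.9994, 0.0349, 0.0000] o=[0.0122, -0.3498, 0.0000] → [0.0246, -0.7033, 0.2018, 0.9994, 0.0349, 0.0000]
J3: z=[-0.0335, 0.9607, -0.2756] o=[0.0063, -0.1818, 0.5864] → [0.1258, -0.1047, -0.3802, -0.0335, 0.9607, -0.2756]
J4: z=[-0.0335, 0.9607, -0.2756] o=[-0.6820, -0.1925, 0.6326] → [0.0843, -0.2960, -1.0419, -0.0335, 0.9607, -0.2756]
J5: z=[-0.0335, 0.9607, -0.2756] o=[-0.2022, -0.0217, 1.1695] → [-0.4785, -0.1818, -0.5752, -0.0335, 0.9607, -0.2756]
q̇ = J⁺·V = [0.1740, -0.3740, 0.2080, 0.7290, 0.0580]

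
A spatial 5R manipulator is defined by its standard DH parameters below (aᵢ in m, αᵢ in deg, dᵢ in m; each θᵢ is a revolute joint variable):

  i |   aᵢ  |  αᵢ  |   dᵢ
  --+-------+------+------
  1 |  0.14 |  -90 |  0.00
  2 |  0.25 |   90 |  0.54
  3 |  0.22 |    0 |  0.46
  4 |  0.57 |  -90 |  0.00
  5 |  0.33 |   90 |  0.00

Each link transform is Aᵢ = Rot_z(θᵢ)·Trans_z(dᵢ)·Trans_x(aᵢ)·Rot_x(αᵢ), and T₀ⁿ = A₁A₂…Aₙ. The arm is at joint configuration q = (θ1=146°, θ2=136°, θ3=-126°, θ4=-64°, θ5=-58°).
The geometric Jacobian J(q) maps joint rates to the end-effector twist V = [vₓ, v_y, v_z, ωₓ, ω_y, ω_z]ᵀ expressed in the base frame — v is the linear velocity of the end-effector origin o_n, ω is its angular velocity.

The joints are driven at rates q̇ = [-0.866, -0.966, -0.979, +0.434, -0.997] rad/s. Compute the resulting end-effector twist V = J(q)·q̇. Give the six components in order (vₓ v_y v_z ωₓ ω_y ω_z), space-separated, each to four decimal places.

o_n = [-1.1824, 0.2049, -0.1065]
J₁: ẑ×o_n = [-0.2049, -1.1824, 0.0000], ω = ẑ
J2: z=[-0.5592, -0.8290, 0.0000] o=[-0.1161, 0.0783, 0.0000] → [0.0883, -0.0595, -0.9548, -0.5592, -0.8290, 0.0000]
J3: z=[-0.5759, 0.3884, -0.7193] o=[-0.2689, -0.4700, -0.1737] → [0.5115, 0.6958, -0.0338, -0.5759, 0.3884, -0.7193]
J4: z=[-0.5759, 0.3884, -0.7193] o=[-0.5114, -0.0917, -0.4147] → [0.3331, 0.6602, 0.0899, -0.5759, 0.3884, -0.7193]
J5: z=[0.4471, 0.8863, 0.1206] o=[-0.9016, 0.0520, -0.0248] → [-0.0908, 0.0026, 0.3172, 0.4471, 0.8863, 0.1206]
V = J·q̇ = [-0.1735, 0.6842, 0.6781, 0.4082, -0.2945, -0.5942]

-0.1735 0.6842 0.6781 0.4082 -0.2945 -0.5942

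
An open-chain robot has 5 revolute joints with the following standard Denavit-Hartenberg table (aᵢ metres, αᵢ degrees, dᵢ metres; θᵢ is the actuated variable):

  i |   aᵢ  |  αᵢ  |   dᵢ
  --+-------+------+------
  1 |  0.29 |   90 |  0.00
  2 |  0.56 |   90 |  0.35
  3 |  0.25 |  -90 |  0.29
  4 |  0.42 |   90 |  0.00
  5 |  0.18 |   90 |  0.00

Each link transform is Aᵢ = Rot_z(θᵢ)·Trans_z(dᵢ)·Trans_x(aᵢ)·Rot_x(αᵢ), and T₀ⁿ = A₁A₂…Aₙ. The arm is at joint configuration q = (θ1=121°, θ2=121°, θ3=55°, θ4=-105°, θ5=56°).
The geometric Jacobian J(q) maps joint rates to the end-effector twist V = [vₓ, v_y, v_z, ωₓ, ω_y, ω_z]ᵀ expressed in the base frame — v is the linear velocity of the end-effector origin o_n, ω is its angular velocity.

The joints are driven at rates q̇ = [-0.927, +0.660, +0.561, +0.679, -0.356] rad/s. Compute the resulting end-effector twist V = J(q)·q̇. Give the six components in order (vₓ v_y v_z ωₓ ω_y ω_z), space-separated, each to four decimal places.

o_n = [0.0885, 0.8817, 0.8403]
J₁: ẑ×o_n = [-0.8817, 0.0885, 0.0000], ω = ẑ
J2: z=[0.8572, 0.5150, 0.0000] o=[-0.1494, 0.2486, 0.0000] → [0.4328, -0.7203, 0.4202, 0.8572, 0.5150, 0.0000]
J3: z=[-0.4415, 0.7347, 0.5150] o=[0.2992, 0.1816, 0.4800] → [-0.0959, 0.0506, -0.1543, -0.4415, 0.7347, 0.5150]
J4: z=[0.2744, 0.6570, -0.7022] o=[0.3847, 0.4369, 0.7523] → [0.3701, 0.1838, 0.3167, 0.2744, 0.6570, -0.7022]
J5: z=[-0.7109, -0.3531, -0.6082] o=[0.1128, 0.7166, 0.9078] → [0.1242, -0.0333, -0.1259, -0.7109, -0.3531, -0.6082]
V = J·q̇ = [1.2563, -0.3924, 0.4506, 0.7574, 1.3239, -0.8983]

1.2563 -0.3924 0.4506 0.7574 1.3239 -0.8983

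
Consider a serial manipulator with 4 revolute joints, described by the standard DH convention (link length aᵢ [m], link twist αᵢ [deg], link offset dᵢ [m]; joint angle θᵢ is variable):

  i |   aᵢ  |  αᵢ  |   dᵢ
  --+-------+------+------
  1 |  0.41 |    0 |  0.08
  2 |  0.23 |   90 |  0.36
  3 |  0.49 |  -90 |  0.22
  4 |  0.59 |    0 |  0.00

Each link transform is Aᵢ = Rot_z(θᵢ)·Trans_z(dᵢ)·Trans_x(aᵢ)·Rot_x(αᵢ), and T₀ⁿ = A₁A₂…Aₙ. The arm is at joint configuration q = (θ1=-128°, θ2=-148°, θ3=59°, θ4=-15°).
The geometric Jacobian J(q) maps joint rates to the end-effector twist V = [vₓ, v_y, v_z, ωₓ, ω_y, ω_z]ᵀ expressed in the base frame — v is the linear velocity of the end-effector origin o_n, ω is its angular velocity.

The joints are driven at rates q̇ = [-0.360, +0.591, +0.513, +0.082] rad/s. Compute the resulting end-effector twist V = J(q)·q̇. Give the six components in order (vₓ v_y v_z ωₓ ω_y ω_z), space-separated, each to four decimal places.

o_n = [0.1993, 0.4096, 1.3485]
J₁: ẑ×o_n = [-0.4096, 0.1993, 0.0000], ω = ẑ
J2: z=[0.0000, 0.0000, 1.0000] o=[-0.2524, -0.3231, 0.0800] → [-0.7327, 0.4518, 0.0000, 0.0000, 0.0000, 1.0000]
J3: z=[0.9945, -0.1045, 0.0000] o=[-0.2284, -0.0943, 0.4400] → [-0.0950, -0.9035, 0.5459, 0.9945, -0.1045, 0.0000]
J4: z=[-0.0896, -0.8525, 0.5150] o=[0.0168, 0.1336, 0.8600] → [-0.5586, 0.1378, 0.1309, -0.0896, -0.8525, 0.5150]
V = J·q̇ = [-0.3801, -0.2570, 0.2908, 0.5028, -0.1235, 0.2732]

-0.3801 -0.2570 0.2908 0.5028 -0.1235 0.2732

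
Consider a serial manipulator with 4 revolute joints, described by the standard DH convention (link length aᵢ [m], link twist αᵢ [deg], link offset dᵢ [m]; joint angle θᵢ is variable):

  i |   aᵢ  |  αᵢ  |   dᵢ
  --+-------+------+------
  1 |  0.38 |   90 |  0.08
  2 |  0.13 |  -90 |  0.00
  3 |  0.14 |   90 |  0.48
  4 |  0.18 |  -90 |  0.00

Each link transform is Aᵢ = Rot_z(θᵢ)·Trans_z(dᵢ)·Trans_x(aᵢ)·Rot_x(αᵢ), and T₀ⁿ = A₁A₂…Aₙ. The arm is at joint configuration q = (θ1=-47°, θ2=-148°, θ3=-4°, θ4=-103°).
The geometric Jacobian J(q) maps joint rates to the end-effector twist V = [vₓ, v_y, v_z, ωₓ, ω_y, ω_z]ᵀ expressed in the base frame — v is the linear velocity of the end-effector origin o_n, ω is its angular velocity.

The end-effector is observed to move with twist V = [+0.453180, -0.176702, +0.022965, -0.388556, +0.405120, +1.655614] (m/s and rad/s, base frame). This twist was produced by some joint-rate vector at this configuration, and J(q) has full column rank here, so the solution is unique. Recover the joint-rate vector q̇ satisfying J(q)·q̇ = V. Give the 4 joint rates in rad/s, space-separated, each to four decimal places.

o_n = [0.2316, -0.2585, -0.2998]
J₁: ẑ×o_n = [0.2585, 0.2316, -0.0000], ω = ẑ
J2: z=[-0.7314, -0.6820, 0.0000] o=[0.2592, -0.2779, 0.0800] → [0.2590, -0.2778, -0.0330, -0.7314, -0.6820, 0.0000]
J3: z=[0.3614, -0.3876, -0.8480] o=[0.1840, -0.1973, 0.0111] → [0.0686, 0.0720, -0.0037, 0.3614, -0.3876, -0.8480]
J4: z=[-0.6892, -0.7236, 0.0370] o=[0.2695, -0.3034, -0.4700] → [-0.1248, 0.1159, -0.0584, -0.6892, -0.7236, 0.0370]
q̇ = J⁺·V = [0.8590, 0.7780, -0.9730, -0.7720]

0.8590 0.7780 -0.9730 -0.7720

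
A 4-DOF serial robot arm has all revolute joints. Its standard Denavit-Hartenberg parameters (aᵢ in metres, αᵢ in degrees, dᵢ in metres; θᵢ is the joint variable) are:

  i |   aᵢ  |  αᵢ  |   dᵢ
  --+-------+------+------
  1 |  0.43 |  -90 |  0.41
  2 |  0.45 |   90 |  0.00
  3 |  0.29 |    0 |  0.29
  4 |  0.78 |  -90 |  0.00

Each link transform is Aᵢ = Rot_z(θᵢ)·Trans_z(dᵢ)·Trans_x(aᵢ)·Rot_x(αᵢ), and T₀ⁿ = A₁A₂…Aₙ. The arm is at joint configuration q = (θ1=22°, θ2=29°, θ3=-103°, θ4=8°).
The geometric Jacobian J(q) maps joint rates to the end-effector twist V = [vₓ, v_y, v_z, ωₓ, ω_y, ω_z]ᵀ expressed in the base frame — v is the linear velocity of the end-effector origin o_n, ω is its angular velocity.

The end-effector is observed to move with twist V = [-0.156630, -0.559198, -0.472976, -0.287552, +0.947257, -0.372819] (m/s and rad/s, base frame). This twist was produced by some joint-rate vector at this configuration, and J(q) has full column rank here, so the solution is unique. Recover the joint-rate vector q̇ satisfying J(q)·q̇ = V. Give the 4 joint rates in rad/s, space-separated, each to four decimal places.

o_n = [1.1829, -0.6649, 0.5101]
J₁: ẑ×o_n = [0.6649, 1.1829, -0.0000], ω = ẑ
J2: z=[-0.3746, 0.9272, 0.0000] o=[0.3987, 0.1611, 0.4100] → [0.0928, 0.0375, -0.4177, -0.3746, 0.9272, 0.0000]
J3: z=[0.4495, 0.1816, 0.8746] o=[0.7636, 0.3085, 0.1918] → [0.9092, 0.2236, -0.5137, 0.4495, 0.1816, 0.8746]
J4: z=[0.4495, 0.1816, 0.8746] o=[0.9469, 0.0778, 0.4771] → [0.6556, 0.1916, -0.3767, 0.4495, 0.1816, 0.8746]
q̇ = J⁺·V = [-0.5320, 0.9860, -0.0540, 0.2360]

-0.5320 0.9860 -0.0540 0.2360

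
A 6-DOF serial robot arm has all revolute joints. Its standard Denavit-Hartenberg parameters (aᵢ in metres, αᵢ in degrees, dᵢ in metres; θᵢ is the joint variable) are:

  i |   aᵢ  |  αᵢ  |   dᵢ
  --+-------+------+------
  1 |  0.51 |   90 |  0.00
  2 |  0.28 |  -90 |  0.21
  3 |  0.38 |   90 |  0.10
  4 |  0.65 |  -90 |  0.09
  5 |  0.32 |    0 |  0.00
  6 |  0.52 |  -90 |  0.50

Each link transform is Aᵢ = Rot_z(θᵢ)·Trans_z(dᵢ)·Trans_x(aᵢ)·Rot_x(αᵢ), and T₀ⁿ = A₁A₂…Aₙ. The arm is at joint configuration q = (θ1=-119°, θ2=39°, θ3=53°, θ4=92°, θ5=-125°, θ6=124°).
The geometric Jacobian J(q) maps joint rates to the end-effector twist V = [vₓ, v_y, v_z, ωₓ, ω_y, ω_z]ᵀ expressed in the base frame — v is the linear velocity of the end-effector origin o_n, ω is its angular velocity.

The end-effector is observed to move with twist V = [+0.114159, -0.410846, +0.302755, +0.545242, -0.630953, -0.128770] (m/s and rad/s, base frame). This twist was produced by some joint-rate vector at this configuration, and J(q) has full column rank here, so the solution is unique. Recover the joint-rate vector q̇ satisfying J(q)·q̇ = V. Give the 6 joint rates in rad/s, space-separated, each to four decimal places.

o_n = [-0.5820, 0.0855, 1.1296]
J₁: ẑ×o_n = [-0.0855, -0.5820, 0.0000], ω = ẑ
J2: z=[-0.8746, 0.4848, 0.0000] o=[-0.2473, -0.4461, 0.0000] → [0.5477, 0.9880, -0.3026, -0.8746, 0.4848, 0.0000]
J3: z=[0.3051, 0.5504, 0.7771] o=[-0.5364, -0.5346, 0.1762] → [0.0429, -0.3263, 0.2143, 0.3051, 0.5504, 0.7771]
J4: z=[-0.8273, -0.2511, 0.5026] o=[-0.3266, -0.7821, 0.3978] → [-0.6198, 0.4770, -0.7818, -0.8273, -0.2511, 0.5026]
J5: z=[-0.4821, 0.7765, -0.4056] o=[-0.2136, -0.4291, 0.9393] → [0.3565, 0.2412, 0.0380, -0.4821, 0.7765, -0.4056]
J6: z=[-0.4821, 0.7765, -0.4056] o=[-0.4834, -0.6010, 0.9309] → [0.4327, 0.1358, -0.2544, -0.4821, 0.7765, -0.4056]
q̇ = J⁺·V = [0.4070, 0.0450, -0.6180, -0.5890, -0.5560, -0.0370]

0.4070 0.0450 -0.6180 -0.5890 -0.5560 -0.0370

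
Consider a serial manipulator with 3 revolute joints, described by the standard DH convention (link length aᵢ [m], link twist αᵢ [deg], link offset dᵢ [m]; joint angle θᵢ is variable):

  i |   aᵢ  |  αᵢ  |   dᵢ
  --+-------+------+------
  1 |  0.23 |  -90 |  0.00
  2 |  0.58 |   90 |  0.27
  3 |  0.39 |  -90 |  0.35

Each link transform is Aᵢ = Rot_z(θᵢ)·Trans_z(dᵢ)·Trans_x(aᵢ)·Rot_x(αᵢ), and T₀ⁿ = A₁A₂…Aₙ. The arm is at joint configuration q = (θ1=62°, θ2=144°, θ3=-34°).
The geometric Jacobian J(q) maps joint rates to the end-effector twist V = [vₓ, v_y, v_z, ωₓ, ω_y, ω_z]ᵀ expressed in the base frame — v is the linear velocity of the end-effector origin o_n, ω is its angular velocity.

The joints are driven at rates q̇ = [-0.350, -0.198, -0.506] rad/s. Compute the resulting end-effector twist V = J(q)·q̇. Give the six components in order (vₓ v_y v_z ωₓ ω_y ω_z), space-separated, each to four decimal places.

o_n = [-0.1844, -0.2362, -0.8141]
J₁: ẑ×o_n = [0.2362, -0.1844, 0.0000], ω = ẑ
J2: z=[-0.8829, 0.4695, 0.0000] o=[0.1080, 0.2031, 0.0000] → [-0.3822, -0.7188, 0.5251, -0.8829, 0.4695, 0.0000]
J3: z=[0.2759, 0.5190, -0.8090] o=[-0.3507, -0.0845, -0.3409] → [-0.3683, -0.0040, -0.1282, 0.2759, 0.5190, -0.8090]
V = J·q̇ = [0.1794, 0.2089, -0.0391, 0.0352, -0.3556, 0.0594]

0.1794 0.2089 -0.0391 0.0352 -0.3556 0.0594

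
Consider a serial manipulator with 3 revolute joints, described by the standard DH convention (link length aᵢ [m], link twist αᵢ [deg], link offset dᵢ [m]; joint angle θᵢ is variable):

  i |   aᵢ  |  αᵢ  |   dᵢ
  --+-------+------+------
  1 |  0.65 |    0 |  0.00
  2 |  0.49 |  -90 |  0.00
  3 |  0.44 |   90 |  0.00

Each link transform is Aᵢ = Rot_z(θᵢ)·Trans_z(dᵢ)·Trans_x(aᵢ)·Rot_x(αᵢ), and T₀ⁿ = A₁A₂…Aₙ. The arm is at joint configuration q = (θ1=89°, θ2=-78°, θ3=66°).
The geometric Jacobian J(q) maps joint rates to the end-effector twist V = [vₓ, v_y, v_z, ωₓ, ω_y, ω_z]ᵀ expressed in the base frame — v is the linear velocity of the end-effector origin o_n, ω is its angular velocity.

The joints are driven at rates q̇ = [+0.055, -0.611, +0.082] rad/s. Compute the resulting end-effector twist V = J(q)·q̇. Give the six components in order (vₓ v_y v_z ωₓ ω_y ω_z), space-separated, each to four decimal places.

o_n = [0.6680, 0.7775, -0.4020]
J₁: ẑ×o_n = [-0.7775, 0.6680, 0.0000], ω = ẑ
J2: z=[0.0000, 0.0000, 1.0000] o=[0.0113, 0.6499, 0.0000] → [-0.1276, 0.6567, 0.0000, 0.0000, 0.0000, 1.0000]
J3: z=[-0.1908, 0.9816, 0.0000] o=[0.4923, 0.7434, 0.0000] → [-0.3946, -0.0767, -0.1790, -0.1908, 0.9816, 0.0000]
V = J·q̇ = [0.0029, -0.3708, -0.0147, -0.0156, 0.0805, -0.5560]

0.0029 -0.3708 -0.0147 -0.0156 0.0805 -0.5560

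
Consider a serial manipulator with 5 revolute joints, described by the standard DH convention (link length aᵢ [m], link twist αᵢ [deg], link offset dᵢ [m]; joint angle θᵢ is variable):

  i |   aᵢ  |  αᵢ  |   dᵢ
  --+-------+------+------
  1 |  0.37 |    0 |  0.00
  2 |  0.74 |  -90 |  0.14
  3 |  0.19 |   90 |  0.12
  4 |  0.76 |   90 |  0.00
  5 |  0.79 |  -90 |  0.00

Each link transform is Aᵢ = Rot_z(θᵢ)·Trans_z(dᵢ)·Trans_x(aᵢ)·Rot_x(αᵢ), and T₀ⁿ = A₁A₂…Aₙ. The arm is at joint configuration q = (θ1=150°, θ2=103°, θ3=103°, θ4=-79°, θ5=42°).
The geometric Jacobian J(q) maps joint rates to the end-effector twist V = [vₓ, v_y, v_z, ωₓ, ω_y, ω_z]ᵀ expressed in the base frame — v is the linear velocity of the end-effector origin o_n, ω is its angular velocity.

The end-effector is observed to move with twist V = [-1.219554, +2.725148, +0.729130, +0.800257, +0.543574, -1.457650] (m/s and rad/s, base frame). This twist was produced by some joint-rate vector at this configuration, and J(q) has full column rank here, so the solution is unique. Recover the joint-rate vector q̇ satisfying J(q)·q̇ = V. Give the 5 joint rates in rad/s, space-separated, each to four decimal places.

o_n = [-1.8078, -0.5675, -0.4145]
J₁: ẑ×o_n = [0.5675, -1.8078, 0.0000], ω = ẑ
J2: z=[0.0000, 0.0000, 1.0000] o=[-0.3204, 0.1850, 0.0000] → [0.7525, -1.4873, 0.0000, 0.0000, 0.0000, 1.0000]
J3: z=[0.9563, -0.2924, 0.0000] o=[-0.5368, -0.5227, 0.1400] → [0.1621, 0.5303, -0.4145, 0.9563, -0.2924, 0.0000]
J4: z=[-0.2849, -0.9318, -0.2250] o=[-0.4095, -0.5169, -0.0451] → [0.3328, 0.2093, -1.2884, -0.2849, -0.9318, -0.2250]
J5: z=[-0.2470, -0.1554, 0.9565] o=[-1.1134, -0.2676, -0.1864] → [0.3223, -0.7205, -0.0338, -0.2470, -0.1554, 0.9565]
q̇ = J⁺·V = [-0.6690, -0.8710, 0.5890, -0.7530, -0.0910]

-0.6690 -0.8710 0.5890 -0.7530 -0.0910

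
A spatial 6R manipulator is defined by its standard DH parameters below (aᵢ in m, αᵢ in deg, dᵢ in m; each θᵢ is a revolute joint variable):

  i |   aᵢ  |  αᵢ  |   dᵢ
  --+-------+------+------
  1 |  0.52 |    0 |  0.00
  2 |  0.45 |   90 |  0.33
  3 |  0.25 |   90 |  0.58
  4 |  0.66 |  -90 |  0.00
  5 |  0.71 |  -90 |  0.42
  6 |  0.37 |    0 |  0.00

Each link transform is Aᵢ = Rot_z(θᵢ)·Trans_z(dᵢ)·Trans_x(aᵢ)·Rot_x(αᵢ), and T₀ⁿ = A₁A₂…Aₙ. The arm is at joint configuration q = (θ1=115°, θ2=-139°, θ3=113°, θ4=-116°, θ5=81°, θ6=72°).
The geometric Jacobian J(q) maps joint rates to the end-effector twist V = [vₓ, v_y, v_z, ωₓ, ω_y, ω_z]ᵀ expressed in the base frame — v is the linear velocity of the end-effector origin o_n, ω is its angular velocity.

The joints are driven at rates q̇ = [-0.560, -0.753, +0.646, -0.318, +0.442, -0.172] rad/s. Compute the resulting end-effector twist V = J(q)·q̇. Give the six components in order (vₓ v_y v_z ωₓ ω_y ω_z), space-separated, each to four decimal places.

o_n = [-0.4163, 0.7328, -0.0200]
J₁: ẑ×o_n = [-0.7328, -0.4163, 0.0000], ω = ẑ
J2: z=[0.0000, 0.0000, 1.0000] o=[-0.2198, 0.4713, 0.0000] → [-0.2615, -0.1966, 0.0000, 0.0000, 0.0000, 1.0000]
J3: z=[-0.4067, -0.9135, 0.0000] o=[0.1913, 0.2882, 0.3300] → [0.3198, -0.1424, -0.7359, -0.4067, -0.9135, 0.0000]
J4: z=[0.8409, -0.3744, 0.3907] o=[-0.1338, -0.2019, 0.5601] → [-0.1480, 0.3775, 0.6802, 0.8409, -0.3744, 0.3907]
J5: z=[-0.1425, 0.5433, 0.8273] o=[0.2107, 0.2941, 0.2938] → [-0.5335, -0.5635, 0.2782, -0.1425, 0.5433, 0.8273]
J6: z=[-0.6472, -0.6836, 0.3374] o=[-0.3808, 0.8683, 0.3225] → [0.2798, -0.2336, 0.0634, -0.6472, -0.6836, 0.3374]
V = J·q̇ = [0.5770, -0.0398, -0.5797, -0.4818, -0.1134, -1.1296]

0.5770 -0.0398 -0.5797 -0.4818 -0.1134 -1.1296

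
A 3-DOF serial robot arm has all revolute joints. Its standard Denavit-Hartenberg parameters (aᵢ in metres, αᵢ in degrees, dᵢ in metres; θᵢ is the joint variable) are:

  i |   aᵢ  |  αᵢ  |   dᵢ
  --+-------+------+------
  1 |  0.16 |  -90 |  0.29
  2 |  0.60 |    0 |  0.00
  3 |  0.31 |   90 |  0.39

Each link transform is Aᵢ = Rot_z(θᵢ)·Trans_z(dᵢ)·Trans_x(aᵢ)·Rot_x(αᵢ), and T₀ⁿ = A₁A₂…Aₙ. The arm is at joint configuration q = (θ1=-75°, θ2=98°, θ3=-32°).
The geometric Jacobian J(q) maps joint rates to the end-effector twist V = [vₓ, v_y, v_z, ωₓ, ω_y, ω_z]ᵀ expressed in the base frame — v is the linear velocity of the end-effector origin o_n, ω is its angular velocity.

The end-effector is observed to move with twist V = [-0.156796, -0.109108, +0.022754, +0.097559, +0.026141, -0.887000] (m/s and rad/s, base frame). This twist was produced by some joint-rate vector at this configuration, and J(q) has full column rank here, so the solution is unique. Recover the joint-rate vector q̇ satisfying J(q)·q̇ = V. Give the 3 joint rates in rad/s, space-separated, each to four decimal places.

o_n = [0.4291, -0.0947, -0.5874]
J₁: ẑ×o_n = [0.0947, 0.4291, -0.0000], ω = ẑ
J2: z=[0.9659, 0.2588, 0.0000] o=[0.0414, -0.1545, 0.2900] → [-0.2271, 0.8475, -0.0426, 0.9659, 0.2588, 0.0000]
J3: z=[0.9659, 0.2588, 0.0000] o=[0.0198, -0.0739, -0.3042] → [-0.0733, 0.2735, -0.1261, 0.9659, 0.2588, 0.0000]
q̇ = J⁺·V = [-0.8870, 0.4250, -0.3240]

-0.8870 0.4250 -0.3240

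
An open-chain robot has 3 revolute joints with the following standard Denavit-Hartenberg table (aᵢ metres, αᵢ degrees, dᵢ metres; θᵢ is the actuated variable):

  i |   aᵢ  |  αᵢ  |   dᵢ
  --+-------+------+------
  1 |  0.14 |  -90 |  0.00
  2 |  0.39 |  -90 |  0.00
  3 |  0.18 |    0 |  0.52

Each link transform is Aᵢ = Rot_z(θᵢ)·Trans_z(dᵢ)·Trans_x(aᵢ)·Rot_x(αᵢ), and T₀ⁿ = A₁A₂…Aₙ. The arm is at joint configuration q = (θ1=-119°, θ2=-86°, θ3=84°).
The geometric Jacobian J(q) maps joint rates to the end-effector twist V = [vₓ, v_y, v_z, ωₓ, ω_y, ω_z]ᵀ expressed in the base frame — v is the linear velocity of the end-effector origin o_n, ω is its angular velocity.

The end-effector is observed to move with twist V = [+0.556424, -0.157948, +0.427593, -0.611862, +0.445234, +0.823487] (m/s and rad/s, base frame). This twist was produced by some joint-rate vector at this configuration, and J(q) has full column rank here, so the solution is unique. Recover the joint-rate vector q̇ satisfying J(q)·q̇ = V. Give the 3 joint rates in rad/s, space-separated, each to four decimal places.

o_n = [-0.4898, -0.5143, 0.3715]
J₁: ẑ×o_n = [0.5143, -0.4898, 0.0000], ω = ẑ
J2: z=[0.8746, -0.4848, 0.0000] o=[-0.0679, -0.1224, 0.0000] → [-0.1801, -0.3250, -0.5473, 0.8746, -0.4848, 0.0000]
J3: z=[-0.4836, -0.8725, -0.0698] o=[-0.0811, -0.1462, 0.3890] → [-0.0104, 0.0200, -0.1786, -0.4836, -0.8725, -0.0698]
q̇ = J⁺·V = [0.8170, -0.7510, -0.0930]

0.8170 -0.7510 -0.0930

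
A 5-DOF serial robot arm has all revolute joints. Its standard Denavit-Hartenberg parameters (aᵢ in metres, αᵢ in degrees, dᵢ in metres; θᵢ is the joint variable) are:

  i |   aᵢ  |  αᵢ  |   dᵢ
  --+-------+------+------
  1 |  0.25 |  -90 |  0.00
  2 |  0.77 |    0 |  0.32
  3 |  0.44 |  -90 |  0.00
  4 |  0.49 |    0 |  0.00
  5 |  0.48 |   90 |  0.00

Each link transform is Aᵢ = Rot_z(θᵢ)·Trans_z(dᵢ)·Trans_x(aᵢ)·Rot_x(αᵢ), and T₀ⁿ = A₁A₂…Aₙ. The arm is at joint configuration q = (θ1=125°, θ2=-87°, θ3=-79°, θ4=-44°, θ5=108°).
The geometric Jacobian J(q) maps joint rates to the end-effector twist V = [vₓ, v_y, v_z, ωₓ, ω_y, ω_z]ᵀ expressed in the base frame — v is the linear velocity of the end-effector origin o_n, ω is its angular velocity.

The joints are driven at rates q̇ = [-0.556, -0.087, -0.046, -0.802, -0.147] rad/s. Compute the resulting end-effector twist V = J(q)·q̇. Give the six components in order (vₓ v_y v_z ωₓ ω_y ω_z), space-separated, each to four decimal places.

o_n = [0.2041, -0.6906, 1.0116]
J₁: ẑ×o_n = [0.6906, 0.2041, -0.0000], ω = ẑ
J2: z=[-0.8192, -0.5736, 0.0000] o=[-0.1434, 0.2048, 0.0000] → [-0.5802, 0.8286, 0.9328, -0.8192, -0.5736, 0.0000]
J3: z=[-0.8192, -0.5736, 0.0000] o=[-0.4286, 0.0543, 0.7689] → [-0.1392, 0.1987, 0.9731, -0.8192, -0.5736, 0.0000]
J4: z=[-0.1388, 0.1982, 0.9703] o=[-0.1838, -0.2955, 0.8754] → [0.4104, 0.3952, -0.0220, -0.1388, 0.1982, 0.9703]
J5: z=[-0.1388, 0.1982, 0.9703] o=[-0.2664, -0.7709, 0.9607] → [-0.0677, 0.4636, -0.1044, -0.1388, 0.1982, 0.9703]
V = J·q̇ = [-0.6463, -0.5798, -0.0929, 0.2406, -0.1118, -1.4768]

-0.6463 -0.5798 -0.0929 0.2406 -0.1118 -1.4768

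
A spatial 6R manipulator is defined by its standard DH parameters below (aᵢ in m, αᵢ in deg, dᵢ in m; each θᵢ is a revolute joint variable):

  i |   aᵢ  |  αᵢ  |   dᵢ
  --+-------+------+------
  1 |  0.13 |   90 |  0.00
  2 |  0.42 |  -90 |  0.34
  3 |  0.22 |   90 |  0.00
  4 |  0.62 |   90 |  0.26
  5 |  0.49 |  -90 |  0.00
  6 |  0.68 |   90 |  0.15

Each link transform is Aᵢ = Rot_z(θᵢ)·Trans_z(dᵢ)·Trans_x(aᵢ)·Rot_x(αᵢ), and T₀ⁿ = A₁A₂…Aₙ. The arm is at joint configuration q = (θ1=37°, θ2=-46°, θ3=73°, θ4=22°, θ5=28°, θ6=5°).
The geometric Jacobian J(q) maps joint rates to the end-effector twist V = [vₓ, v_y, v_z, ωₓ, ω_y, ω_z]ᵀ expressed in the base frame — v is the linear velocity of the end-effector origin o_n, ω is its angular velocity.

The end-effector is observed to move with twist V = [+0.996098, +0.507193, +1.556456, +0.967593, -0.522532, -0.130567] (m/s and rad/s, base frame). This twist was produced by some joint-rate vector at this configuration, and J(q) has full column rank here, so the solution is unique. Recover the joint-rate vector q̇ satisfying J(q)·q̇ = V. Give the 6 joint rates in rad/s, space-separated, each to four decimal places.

0.1760 0.4950 -0.5900 0.5940 -0.7770 0.0780

o_n = [0.8902, 1.8922, -0.8495]
J₁: ẑ×o_n = [-1.8922, 0.8902, 0.0000], ω = ẑ
J2: z=[0.6018, -0.7986, 0.0000] o=[0.1038, 0.0782, 0.0000] → [0.6784, 0.5112, 1.7197, 0.6018, -0.7986, 0.0000]
J3: z=[0.5745, 0.4329, 0.6947] o=[0.5414, -0.0177, -0.3021] → [-1.5637, 0.5567, 0.9462, 0.5745, 0.4329, 0.6947]
J4: z=[0.7065, 0.1663, -0.6879] o=[0.4505, 0.1772, -0.3484] → [1.0964, 0.0515, 1.1385, 0.7065, 0.1663, -0.6879]
J5: z=[-0.6875, -0.0695, -0.7229] o=[0.5300, 0.8303, -0.4868] → [0.7928, -0.5097, -0.7050, -0.6875, -0.0695, -0.7229]
J6: z=[0.7027, -0.3150, -0.6380] o=[0.6199, 1.2941, -0.6168] → [0.4548, -0.0090, 0.5054, 0.7027, -0.3150, -0.6380]
q̇ = J⁺·V = [0.1760, 0.4950, -0.5900, 0.5940, -0.7770, 0.0780]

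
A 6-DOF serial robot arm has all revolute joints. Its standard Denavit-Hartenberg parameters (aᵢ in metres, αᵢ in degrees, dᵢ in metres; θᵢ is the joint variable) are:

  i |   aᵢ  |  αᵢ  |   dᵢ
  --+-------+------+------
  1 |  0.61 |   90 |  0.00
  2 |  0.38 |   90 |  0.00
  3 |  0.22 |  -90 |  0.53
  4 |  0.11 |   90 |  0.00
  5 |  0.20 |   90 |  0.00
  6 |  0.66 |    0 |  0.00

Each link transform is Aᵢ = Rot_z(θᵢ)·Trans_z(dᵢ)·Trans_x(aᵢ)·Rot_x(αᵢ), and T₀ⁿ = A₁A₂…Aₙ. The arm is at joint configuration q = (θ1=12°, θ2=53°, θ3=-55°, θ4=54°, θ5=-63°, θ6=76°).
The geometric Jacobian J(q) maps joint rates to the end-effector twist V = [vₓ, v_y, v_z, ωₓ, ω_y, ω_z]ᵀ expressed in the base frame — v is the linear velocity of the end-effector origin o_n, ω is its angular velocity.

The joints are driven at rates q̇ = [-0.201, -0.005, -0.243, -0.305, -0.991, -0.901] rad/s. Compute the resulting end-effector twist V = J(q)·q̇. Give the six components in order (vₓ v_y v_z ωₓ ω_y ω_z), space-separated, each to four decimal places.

o_n = [1.3134, 1.2197, 0.0931]
J₁: ẑ×o_n = [-1.2197, 1.3134, 0.0000], ω = ẑ
J2: z=[0.2079, -0.9781, 0.0000] o=[0.5967, 0.1268, 0.0000] → [-0.0910, -0.0194, 0.9283, 0.2079, -0.9781, 0.0000]
J3: z=[0.7812, 0.1660, -0.6018] o=[0.8204, 0.1744, 0.3035] → [0.5942, -0.1323, 0.7347, 0.7812, 0.1660, -0.6018]
J4: z=[0.6015, -0.4585, 0.6542] o=[1.2712, 0.4544, 0.0853] → [-0.5042, 0.0229, 0.4796, 0.6015, -0.4585, 0.6542]
J5: z=[0.5945, 0.8039, 0.0169] o=[1.2125, 0.4961, 0.1685] → [-0.0728, 0.0465, 0.3491, 0.5945, 0.8039, 0.0169]
J6: z=[0.2024, -0.1294, -0.9707] o=[1.0569, 0.6122, 0.1205] → [0.5933, -0.2434, 0.1561, 0.2024, -0.1294, -0.9707]
V = J·q̇ = [-0.2074, -0.0655, -0.8161, -1.1459, -0.5757, 0.6036]

-0.2074 -0.0655 -0.8161 -1.1459 -0.5757 0.6036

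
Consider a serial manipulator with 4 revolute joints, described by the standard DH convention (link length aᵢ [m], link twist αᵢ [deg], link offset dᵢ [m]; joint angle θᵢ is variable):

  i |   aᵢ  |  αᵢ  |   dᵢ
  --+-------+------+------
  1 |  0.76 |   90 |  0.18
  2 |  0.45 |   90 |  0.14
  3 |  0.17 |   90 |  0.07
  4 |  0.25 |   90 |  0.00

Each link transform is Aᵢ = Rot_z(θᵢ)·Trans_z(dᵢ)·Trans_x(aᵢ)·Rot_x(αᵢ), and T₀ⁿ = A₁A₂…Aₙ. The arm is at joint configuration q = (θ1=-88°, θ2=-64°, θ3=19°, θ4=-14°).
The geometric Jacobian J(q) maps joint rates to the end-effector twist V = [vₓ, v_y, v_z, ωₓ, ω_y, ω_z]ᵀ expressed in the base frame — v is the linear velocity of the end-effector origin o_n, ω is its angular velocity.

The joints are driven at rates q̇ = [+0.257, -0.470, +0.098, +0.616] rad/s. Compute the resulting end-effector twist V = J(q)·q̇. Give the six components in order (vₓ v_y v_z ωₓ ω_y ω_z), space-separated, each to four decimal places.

o_n = [-0.2351, -1.1286, -0.5792]
J₁: ẑ×o_n = [1.1286, -0.2351, 0.0000], ω = ẑ
J2: z=[-0.9994, -0.0349, 0.0000] o=[0.0265, -0.7595, 0.1800] → [0.0265, -0.7588, 0.3597, -0.9994, -0.0349, 0.0000]
J3: z=[-0.0314, 0.8982, -0.4384] o=[-0.1065, -0.9616, -0.2245] → [-0.3919, 0.0452, 0.1207, -0.0314, 0.8982, -0.4384]
J4: z=[0.9499, -0.1096, -0.2926] o=[-0.1616, -0.9710, -0.3996] → [-0.0264, 0.1922, -0.1577, 0.9499, -0.1096, -0.2926]
V = J·q̇ = [0.2229, 0.4190, -0.2544, 1.0518, 0.0369, 0.0338]

0.2229 0.4190 -0.2544 1.0518 0.0369 0.0338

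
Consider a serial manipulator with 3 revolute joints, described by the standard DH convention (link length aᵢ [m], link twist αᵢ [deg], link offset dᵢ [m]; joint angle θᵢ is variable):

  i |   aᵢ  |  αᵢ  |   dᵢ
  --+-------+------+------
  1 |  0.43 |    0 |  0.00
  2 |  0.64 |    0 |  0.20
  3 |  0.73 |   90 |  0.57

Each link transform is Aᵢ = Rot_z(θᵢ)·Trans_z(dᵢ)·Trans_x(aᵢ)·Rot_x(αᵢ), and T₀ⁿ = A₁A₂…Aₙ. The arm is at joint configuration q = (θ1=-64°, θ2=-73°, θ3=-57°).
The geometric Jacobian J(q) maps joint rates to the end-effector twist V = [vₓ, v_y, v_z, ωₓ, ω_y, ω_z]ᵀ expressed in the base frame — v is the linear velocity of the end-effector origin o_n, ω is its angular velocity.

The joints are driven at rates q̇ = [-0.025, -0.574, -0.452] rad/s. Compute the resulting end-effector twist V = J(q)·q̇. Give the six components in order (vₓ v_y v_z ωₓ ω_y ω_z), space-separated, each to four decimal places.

o_n = [-0.9879, -0.6464, 0.7700]
J₁: ẑ×o_n = [0.6464, -0.9879, 0.0000], ω = ẑ
J2: z=[0.0000, 0.0000, 1.0000] o=[0.1885, -0.3865, 0.0000] → [0.2599, -1.1764, 0.0000, 0.0000, 0.0000, 1.0000]
J3: z=[0.0000, 0.0000, 1.0000] o=[-0.2796, -0.8230, 0.2000] → [-0.1766, -0.7083, 0.0000, 0.0000, 0.0000, 1.0000]
V = J·q̇ = [-0.0855, 1.0201, 0.0000, 0.0000, 0.0000, -1.0510]

-0.0855 1.0201 0.0000 0.0000 0.0000 -1.0510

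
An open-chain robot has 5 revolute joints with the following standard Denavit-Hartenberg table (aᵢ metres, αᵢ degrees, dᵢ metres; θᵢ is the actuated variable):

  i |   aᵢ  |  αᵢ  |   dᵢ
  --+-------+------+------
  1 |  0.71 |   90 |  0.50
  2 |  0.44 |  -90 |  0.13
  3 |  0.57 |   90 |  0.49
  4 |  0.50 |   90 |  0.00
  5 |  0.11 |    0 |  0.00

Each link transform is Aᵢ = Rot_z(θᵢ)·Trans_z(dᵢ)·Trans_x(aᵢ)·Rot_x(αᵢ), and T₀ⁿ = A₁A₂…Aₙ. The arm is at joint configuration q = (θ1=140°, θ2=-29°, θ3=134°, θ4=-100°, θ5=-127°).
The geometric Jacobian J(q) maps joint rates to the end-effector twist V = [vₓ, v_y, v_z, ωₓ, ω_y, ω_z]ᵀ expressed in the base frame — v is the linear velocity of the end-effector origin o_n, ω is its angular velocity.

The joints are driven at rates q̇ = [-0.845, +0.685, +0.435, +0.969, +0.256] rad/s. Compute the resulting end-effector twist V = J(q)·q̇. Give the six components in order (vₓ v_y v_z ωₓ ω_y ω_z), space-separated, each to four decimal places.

o_n = [-0.6954, 0.3683, 0.5388]
J₁: ẑ×o_n = [-0.3683, -0.6954, 0.0000], ω = ẑ
J2: z=[0.6428, 0.7660, 0.0000] o=[-0.5439, 0.4564, 0.5000] → [0.0297, -0.0250, 0.0595, 0.6428, 0.7660, 0.0000]
J3: z=[-0.3714, 0.3116, 0.8746] o=[-0.7551, 0.8033, 0.2867] → [0.4590, 0.1459, 0.1429, -0.3714, 0.3116, 0.8746]
J4: z=[-0.9285, -0.1277, -0.3487] o=[-0.9354, 0.4193, 0.9072] → [0.0293, -0.4257, 0.0780, -0.9285, -0.1277, -0.3487]
J5: z=[-0.0675, 0.9814, -0.1798] o=[-0.7528, 0.3476, 0.4473] → [0.0935, -0.0041, -0.0577, -0.0675, 0.9814, -0.1798]
V = J·q̇ = [0.5836, 0.2204, 0.1637, -0.6382, 0.7878, -0.8485]

0.5836 0.2204 0.1637 -0.6382 0.7878 -0.8485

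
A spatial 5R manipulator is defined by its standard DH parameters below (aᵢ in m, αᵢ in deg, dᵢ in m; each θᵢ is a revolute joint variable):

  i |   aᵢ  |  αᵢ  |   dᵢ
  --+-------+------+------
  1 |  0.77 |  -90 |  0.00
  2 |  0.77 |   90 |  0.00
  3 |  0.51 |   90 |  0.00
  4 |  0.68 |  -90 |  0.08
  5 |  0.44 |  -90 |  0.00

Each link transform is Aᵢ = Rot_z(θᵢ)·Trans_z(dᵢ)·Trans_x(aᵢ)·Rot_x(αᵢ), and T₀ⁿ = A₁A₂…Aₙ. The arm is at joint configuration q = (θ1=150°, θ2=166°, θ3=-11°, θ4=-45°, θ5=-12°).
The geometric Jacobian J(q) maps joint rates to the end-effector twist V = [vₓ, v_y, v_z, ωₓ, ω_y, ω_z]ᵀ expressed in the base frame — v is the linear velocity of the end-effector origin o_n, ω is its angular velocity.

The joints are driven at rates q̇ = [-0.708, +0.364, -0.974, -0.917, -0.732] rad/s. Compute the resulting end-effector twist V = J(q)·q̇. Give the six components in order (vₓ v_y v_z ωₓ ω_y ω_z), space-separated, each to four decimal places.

-0.5148 0.7592 1.7259 -0.6489 -1.1991 0.8199

o_n = [1.3933, -0.3247, 0.2759]
J₁: ẑ×o_n = [0.3247, 1.3933, -0.0000], ω = ẑ
J2: z=[-0.5000, -0.8660, 0.0000] o=[-0.6668, 0.3850, 0.0000] → [-0.2389, 0.1380, 2.1389, -0.5000, -0.8660, 0.0000]
J3: z=[-0.2095, 0.1210, -0.9703] o=[-0.0198, 0.0114, -0.1863] → [-0.2702, -1.2743, -0.1005, -0.2095, 0.1210, -0.9703]
J4: z=[0.3305, 0.9427, 0.0462] o=[0.4495, -0.1472, -0.3074] → [0.5581, -0.1492, -0.9483, 0.3305, 0.9427, 0.0462]
J5: z=[0.5026, -0.1344, -0.8540] o=[1.0192, -0.2794, 0.0487] → [-0.0692, -0.4337, 0.0275, 0.5026, -0.1344, -0.8540]
V = J·q̇ = [-0.5148, 0.7592, 1.7259, -0.6489, -1.1991, 0.8199]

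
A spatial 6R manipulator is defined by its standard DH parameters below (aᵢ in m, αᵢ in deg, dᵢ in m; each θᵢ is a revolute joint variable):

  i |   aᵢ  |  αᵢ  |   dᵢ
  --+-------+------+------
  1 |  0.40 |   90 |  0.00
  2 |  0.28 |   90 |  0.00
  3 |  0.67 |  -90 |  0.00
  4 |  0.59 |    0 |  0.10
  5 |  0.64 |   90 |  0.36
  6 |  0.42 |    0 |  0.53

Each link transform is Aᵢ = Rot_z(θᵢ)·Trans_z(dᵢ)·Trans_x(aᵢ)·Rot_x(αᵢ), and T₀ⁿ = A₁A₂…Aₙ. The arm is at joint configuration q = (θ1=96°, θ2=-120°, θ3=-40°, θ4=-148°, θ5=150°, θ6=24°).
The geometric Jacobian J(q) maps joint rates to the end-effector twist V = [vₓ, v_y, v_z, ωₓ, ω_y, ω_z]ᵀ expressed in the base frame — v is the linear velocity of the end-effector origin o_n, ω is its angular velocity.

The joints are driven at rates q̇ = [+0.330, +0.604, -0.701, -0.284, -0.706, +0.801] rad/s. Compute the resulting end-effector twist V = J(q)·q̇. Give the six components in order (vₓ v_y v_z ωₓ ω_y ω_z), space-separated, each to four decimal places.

o_n = [-0.1782, -1.1300, -0.9939]
J₁: ẑ×o_n = [1.1300, -0.1782, 0.0000], ω = ẑ
J2: z=[0.9945, 0.1045, 0.0000] o=[-0.0418, 0.3978, 0.0000] → [-0.1039, 0.9884, -1.5052, 0.9945, 0.1045, 0.0000]
J3: z=[0.0905, -0.8613, 0.5000] o=[-0.0272, 0.2586, -0.2425] → [1.3415, -0.0075, -0.2557, 0.0905, -0.8613, 0.5000]
J4: z=[0.7954, -0.2396, -0.5567] o=[-0.4287, -0.0417, -0.6870] → [-0.5323, 0.1047, -0.8057, 0.7954, -0.2396, -0.5567]
J5: z=[0.7954, -0.2396, -0.5567] o=[-0.0210, -0.1107, -0.2544] → [-0.3903, 0.6757, -0.8485, 0.7954, -0.2396, -0.5567]
J6: z=[0.0696, -0.8764, 0.4765] o=[-0.1199, -0.4643, -0.8903] → [0.4080, -0.0205, -0.0973, 0.0696, -0.8764, 0.4765]
V = J·q̇ = [0.1234, 0.0202, 0.0200, -0.1945, 0.2021, 0.9123]

0.1234 0.0202 0.0200 -0.1945 0.2021 0.9123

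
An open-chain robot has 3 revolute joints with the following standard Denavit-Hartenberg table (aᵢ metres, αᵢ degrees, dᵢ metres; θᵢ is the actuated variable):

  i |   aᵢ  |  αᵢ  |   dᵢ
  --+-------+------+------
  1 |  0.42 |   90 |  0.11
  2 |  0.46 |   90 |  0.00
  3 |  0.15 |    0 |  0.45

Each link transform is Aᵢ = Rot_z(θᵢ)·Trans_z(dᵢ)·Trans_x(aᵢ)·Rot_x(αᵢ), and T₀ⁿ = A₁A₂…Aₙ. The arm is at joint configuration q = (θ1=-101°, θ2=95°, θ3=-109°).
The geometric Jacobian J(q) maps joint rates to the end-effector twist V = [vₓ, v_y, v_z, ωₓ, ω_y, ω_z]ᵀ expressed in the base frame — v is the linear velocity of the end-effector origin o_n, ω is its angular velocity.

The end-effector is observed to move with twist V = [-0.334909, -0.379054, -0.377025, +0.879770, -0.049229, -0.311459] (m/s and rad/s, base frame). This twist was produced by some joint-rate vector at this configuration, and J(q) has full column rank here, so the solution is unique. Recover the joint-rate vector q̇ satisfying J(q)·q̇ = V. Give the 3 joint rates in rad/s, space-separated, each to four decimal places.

o_n = [-0.0196, -0.8442, 0.5588]
J₁: ẑ×o_n = [0.8442, -0.0196, 0.0000], ω = ẑ
J2: z=[-0.9816, 0.1908, 0.0000] o=[-0.0801, -0.4123, 0.1100] → [0.0856, 0.4406, 0.4125, -0.9816, 0.1908, 0.0000]
J3: z=[-0.1901, -0.9779, 0.0872] o=[-0.0725, -0.3729, 0.5682] → [0.0503, 0.0028, 0.1413, -0.1901, -0.9779, 0.0872]
q̇ = J⁺·V = [-0.3010, -0.8730, -0.1200]

-0.3010 -0.8730 -0.1200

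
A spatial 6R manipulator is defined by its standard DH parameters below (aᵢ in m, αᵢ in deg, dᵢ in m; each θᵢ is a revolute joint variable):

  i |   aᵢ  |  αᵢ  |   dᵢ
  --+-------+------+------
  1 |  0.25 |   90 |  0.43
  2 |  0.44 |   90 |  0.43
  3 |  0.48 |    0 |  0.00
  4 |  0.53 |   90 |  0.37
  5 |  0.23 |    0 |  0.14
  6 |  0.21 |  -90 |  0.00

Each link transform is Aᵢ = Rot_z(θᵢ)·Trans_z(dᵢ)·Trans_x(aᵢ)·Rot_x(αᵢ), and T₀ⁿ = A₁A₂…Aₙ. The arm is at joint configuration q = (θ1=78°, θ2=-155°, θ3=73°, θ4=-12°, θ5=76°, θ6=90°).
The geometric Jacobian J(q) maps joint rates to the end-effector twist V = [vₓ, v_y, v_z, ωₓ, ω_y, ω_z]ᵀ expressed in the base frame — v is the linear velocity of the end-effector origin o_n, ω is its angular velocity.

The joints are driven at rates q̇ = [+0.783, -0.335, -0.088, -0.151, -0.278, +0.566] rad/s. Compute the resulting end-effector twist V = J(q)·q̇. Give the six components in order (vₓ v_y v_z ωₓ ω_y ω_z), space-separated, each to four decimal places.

0.7750 0.7457 0.2399 -0.4907 -0.0258 0.4599

o_n = [0.9580, -1.0490, 0.6384]
J₁: ẑ×o_n = [1.0490, 0.9580, -0.0000], ω = ẑ
J2: z=[0.9781, -0.2079, 0.0000] o=[0.0520, 0.2445, 0.4300] → [-0.0433, -0.2038, -1.0769, 0.9781, -0.2079, 0.0000]
J3: z=[-0.0879, -0.4134, 0.9063] o=[0.3897, -0.2349, 0.2440] → [0.5748, 0.5497, 0.3065, -0.0879, -0.4134, 0.9063]
J4: z=[-0.0879, -0.4134, 0.9063] o=[0.8122, -0.4548, 0.1847] → [0.3510, 0.1720, 0.1125, -0.0879, -0.4134, 0.9063]
J5: z=[-0.6390, -0.6746, -0.3696] o=[1.1847, -0.9319, 0.4115] → [-0.1963, 0.2288, -0.0781, -0.6390, -0.6746, -0.3696]
J6: z=[-0.6390, -0.6746, -0.3696] o=[1.1182, -1.1526, 0.5506] → [-0.0209, 0.1153, -0.1743, -0.6390, -0.6746, -0.3696]
V = J·q̇ = [0.7750, 0.7457, 0.2399, -0.4907, -0.0258, 0.4599]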